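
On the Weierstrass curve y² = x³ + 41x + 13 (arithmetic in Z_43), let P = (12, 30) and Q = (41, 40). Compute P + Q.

(30, 32)

(12, 30) + (41, 40). λ = (40 - 30)/(41 - 12) ≡ 10/29 mod 43. 29⁻¹ ≡ 3 (mod 43) since 29·3 = 87 ≡ 1, so λ ≡ 30.
  x = λ² - 12 - 41 = 900 - 53 ≡ 30; y = λ·(12 - 30) - 30 ≡ 32. → (30, 32)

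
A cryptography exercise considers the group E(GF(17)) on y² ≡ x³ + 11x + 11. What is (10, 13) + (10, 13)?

tangent at (10, 13): λ = (3·10² + 11)/(2·13) ≡ 5/9. 9⁻¹ ≡ 2 (mod 17) since 9·2 = 18 ≡ 1, so λ ≡ 5·2 ≡ 10.
  x = λ² - 10 - 10 = 100 - 20 ≡ 12; y = λ·(10 - 12) - 13 ≡ 1. → (12, 1)

(12, 1)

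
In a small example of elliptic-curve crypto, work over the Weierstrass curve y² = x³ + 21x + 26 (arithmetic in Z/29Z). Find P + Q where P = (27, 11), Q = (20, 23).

(24, 17)

(27, 11) + (20, 23). λ = (23 - 11)/(20 - 27) ≡ 12/22 mod 29. 22⁻¹ ≡ 4 (mod 29) since 22·4 = 88 ≡ 1, so λ ≡ 19.
  x = λ² - 27 - 20 = 361 - 47 ≡ 24; y = λ·(27 - 24) - 11 ≡ 17. → (24, 17)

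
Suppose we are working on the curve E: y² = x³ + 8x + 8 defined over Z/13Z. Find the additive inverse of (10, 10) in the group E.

(10, 3)

-(10, 10) = (10, -10 mod 13) = (10, 3).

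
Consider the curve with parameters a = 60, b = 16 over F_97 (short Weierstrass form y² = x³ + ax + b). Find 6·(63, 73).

(10, 8)

Write Q = (63, 73).
Double-and-add on 6 = (110)₂. Start with Q = (63, 73) for the leading 1-bit.
double: tangent at (63, 73): λ = (3·63² + 60)/(2·73) ≡ 36/49. 49⁻¹ ≡ 2 (mod 97) since 49·2 = 98 ≡ 1, so λ ≡ 36·2 ≡ 72.
  x = λ² - 63 - 63 = 5184 - 126 ≡ 14; y = λ·(63 - 14) - 73 ≡ 60. → (14, 60)
add Q: (14, 60) + (63, 73). λ = (73 - 60)/(63 - 14) ≡ 13/49 mod 97. 49⁻¹ ≡ 2 (mod 97) since 49·2 = 98 ≡ 1, so λ ≡ 26.
  x = λ² - 14 - 63 = 676 - 77 ≡ 17; y = λ·(14 - 17) - 60 ≡ 56. → (17, 56)
double: tangent at (17, 56): λ = (3·17² + 60)/(2·56) ≡ 54/15. 15⁻¹ ≡ 13 (mod 97), so λ ≡ 54·13 ≡ 23.
  x = λ² - 17 - 17 = 529 - 34 ≡ 10; y = λ·(17 - 10) - 56 ≡ 8. → (10, 8)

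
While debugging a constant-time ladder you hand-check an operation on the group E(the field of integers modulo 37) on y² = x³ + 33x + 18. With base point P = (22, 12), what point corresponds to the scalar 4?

(28, 18)

Repeated addition: build up to 4P.
2P: tangent at (22, 12): λ = (3·22² + 33)/(2·12) ≡ 5/24. 24⁻¹ ≡ 17 (mod 37) since 24·17 = 408 ≡ 1, so λ ≡ 5·17 ≡ 11.
  x = λ² - 22 - 22 = 121 - 44 ≡ 3; y = λ·(22 - 3) - 12 ≡ 12. → (3, 12)
3P: (3, 12) + (22, 12). λ = (12 - 12)/(22 - 3) ≡ 0/19 mod 37. 19⁻¹ ≡ 2 (mod 37) since 19·2 = 38 ≡ 1, so λ ≡ 0.
  x = λ² - 3 - 22 = 0 - 25 ≡ 12; y = λ·(3 - 12) - 12 ≡ 25. → (12, 25)
4P: (12, 25) + (22, 12). λ = (12 - 25)/(22 - 12) ≡ 24/10 mod 37. 10⁻¹ ≡ 26 (mod 37), so λ ≡ 32.
  x = λ² - 12 - 22 = 1024 - 34 ≡ 28; y = λ·(12 - 28) - 25 ≡ 18. → (28, 18)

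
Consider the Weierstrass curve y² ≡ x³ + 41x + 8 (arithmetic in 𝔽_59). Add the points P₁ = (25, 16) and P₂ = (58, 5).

(22, 42)

(25, 16) + (58, 5). λ = (5 - 16)/(58 - 25) ≡ 48/33 mod 59. 33⁻¹ ≡ 34 (mod 59), so λ ≡ 39.
  x = λ² - 25 - 58 = 1521 - 83 ≡ 22; y = λ·(25 - 22) - 16 ≡ 42. → (22, 42)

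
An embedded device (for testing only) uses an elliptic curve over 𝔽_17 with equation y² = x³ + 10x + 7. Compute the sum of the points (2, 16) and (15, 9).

(2, 1)

(2, 16) + (15, 9). λ = (9 - 16)/(15 - 2) ≡ 10/13 mod 17. 13⁻¹ ≡ 4 (mod 17), so λ ≡ 6.
  x = λ² - 2 - 15 = 36 - 17 ≡ 2; y = λ·(2 - 2) - 16 ≡ 1. → (2, 1)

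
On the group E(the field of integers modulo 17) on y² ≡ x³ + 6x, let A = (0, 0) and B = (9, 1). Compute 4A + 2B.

(8, 13)

First 4A:
Double-and-add on 4 = (100)₂. Start with A = (0, 0) for the leading 1-bit.
double: (0, 0) + (0, 0): same x and y₁ ≡ -y₂, so the sum is the point at infinity.
double: the point at infinity + the point at infinity = the point at infinity (identity).
4A = the point at infinity.
Next 2B:
Repeated addition: build up to 2B.
2B: tangent at (9, 1): λ = (3·9² + 6)/(2·1) ≡ 11/2. 2⁻¹ ≡ 9 (mod 17), so λ ≡ 11·9 ≡ 14.
  x = λ² - 9 - 9 = 196 - 18 ≡ 8; y = λ·(9 - 8) - 1 ≡ 13. → (8, 13)
2B = (8, 13).
Finally 4A + 2B:
the point at infinity + (8, 13) = (8, 13) (identity).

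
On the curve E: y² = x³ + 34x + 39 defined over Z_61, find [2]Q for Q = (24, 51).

tangent at (24, 51): λ = (3·24² + 34)/(2·51) ≡ 54/41. 41⁻¹ ≡ 3 (mod 61), so λ ≡ 54·3 ≡ 40.
  x = λ² - 24 - 24 = 1600 - 48 ≡ 27; y = λ·(24 - 27) - 51 ≡ 12. → (27, 12)

(27, 12)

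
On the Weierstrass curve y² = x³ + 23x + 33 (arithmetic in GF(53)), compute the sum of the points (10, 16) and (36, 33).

(10, 16) + (36, 33). λ = (33 - 16)/(36 - 10) ≡ 17/26 mod 53. 26⁻¹ ≡ 51 (mod 53), so λ ≡ 19.
  x = λ² - 10 - 36 = 361 - 46 ≡ 50; y = λ·(10 - 50) - 16 ≡ 19. → (50, 19)

(50, 19)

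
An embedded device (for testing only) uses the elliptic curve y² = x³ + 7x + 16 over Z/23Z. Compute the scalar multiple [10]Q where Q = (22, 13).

Repeated addition: build up to 10Q.
2Q: tangent at (22, 13): λ = (3·22² + 7)/(2·13) ≡ 10/3. 3⁻¹ ≡ 8 (mod 23) since 3·8 = 24 ≡ 1, so λ ≡ 10·8 ≡ 11.
  x = λ² - 22 - 22 = 121 - 44 ≡ 8; y = λ·(22 - 8) - 13 ≡ 3. → (8, 3)
3Q: (8, 3) + (22, 13). λ = (13 - 3)/(22 - 8) ≡ 10/14 mod 23. 14⁻¹ ≡ 5 (mod 23), so λ ≡ 4.
  x = λ² - 8 - 22 = 16 - 30 ≡ 9; y = λ·(8 - 9) - 3 ≡ 16. → (9, 16)
4Q: (9, 16) + (22, 13). λ = (13 - 16)/(22 - 9) ≡ 20/13 mod 23. 13⁻¹ ≡ 16 (mod 23), so λ ≡ 21.
  x = λ² - 9 - 22 = 441 - 31 ≡ 19; y = λ·(9 - 19) - 16 ≡ 4. → (19, 4)
5Q: (19, 4) + (22, 13). λ = (13 - 4)/(22 - 19) ≡ 9/3 mod 23. 3⁻¹ ≡ 8 (mod 23) since 3·8 = 24 ≡ 1, so λ ≡ 3.
  x = λ² - 19 - 22 = 9 - 41 ≡ 14; y = λ·(19 - 14) - 4 ≡ 11. → (14, 11)
6Q: (14, 11) + (22, 13). λ = (13 - 11)/(22 - 14) ≡ 2/8 mod 23. 8⁻¹ ≡ 3 (mod 23), so λ ≡ 6.
  x = λ² - 14 - 22 = 36 - 36 ≡ 0; y = λ·(14 - 0) - 11 ≡ 4. → (0, 4)
7Q: (0, 4) + (22, 13). λ = (13 - 4)/(22 - 0) ≡ 9/22 mod 23. 22⁻¹ ≡ 22 (mod 23) since 22·22 = 484 ≡ 1, so λ ≡ 14.
  x = λ² - 0 - 22 = 196 - 22 ≡ 13; y = λ·(0 - 13) - 4 ≡ 21. → (13, 21)
8Q: (13, 21) + (22, 13). λ = (13 - 21)/(22 - 13) ≡ 15/9 mod 23. 9⁻¹ ≡ 18 (mod 23) since 9·18 = 162 ≡ 1, so λ ≡ 17.
  x = λ² - 13 - 22 = 289 - 35 ≡ 1; y = λ·(13 - 1) - 21 ≡ 22. → (1, 22)
9Q: (1, 22) + (22, 13). λ = (13 - 22)/(22 - 1) ≡ 14/21 mod 23. 21⁻¹ ≡ 11 (mod 23) since 21·11 = 231 ≡ 1, so λ ≡ 16.
  x = λ² - 1 - 22 = 256 - 23 ≡ 3; y = λ·(1 - 3) - 22 ≡ 15. → (3, 15)
10Q: (3, 15) + (22, 13). λ = (13 - 15)/(22 - 3) ≡ 21/19 mod 23. 19⁻¹ ≡ 17 (mod 23), so λ ≡ 12.
  x = λ² - 3 - 22 = 144 - 25 ≡ 4; y = λ·(3 - 4) - 15 ≡ 19. → (4, 19)

(4, 19)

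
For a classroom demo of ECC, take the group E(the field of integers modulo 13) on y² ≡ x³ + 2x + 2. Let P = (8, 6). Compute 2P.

tangent at (8, 6): λ = (3·8² + 2)/(2·6) ≡ 12/12. 12⁻¹ ≡ 12 (mod 13) since 12·12 = 144 ≡ 1, so λ ≡ 12·12 ≡ 1.
  x = λ² - 8 - 8 = 1 - 16 ≡ 11; y = λ·(8 - 11) - 6 ≡ 4. → (11, 4)

(11, 4)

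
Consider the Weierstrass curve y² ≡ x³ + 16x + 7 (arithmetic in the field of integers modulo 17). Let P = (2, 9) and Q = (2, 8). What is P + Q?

O

The two points share x = 2 and their y-coordinates satisfy 9 + 8 ≡ 0 (mod 17), so they are inverses. Their sum is O.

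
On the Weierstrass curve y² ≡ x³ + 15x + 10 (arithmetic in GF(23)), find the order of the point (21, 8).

2P: tangent at (21, 8): λ = (3·21² + 15)/(2·8) ≡ 4/16. 16⁻¹ ≡ 13 (mod 23), so λ ≡ 4·13 ≡ 6.
  x = λ² - 21 - 21 = 36 - 42 ≡ 17; y = λ·(21 - 17) - 8 ≡ 16. → (17, 16)
3P: (17, 16) + (21, 8). λ = (8 - 16)/(21 - 17) ≡ 15/4 mod 23. 4⁻¹ ≡ 6 (mod 23) since 4·6 = 24 ≡ 1, so λ ≡ 21.
  x = λ² - 17 - 21 = 441 - 38 ≡ 12; y = λ·(17 - 12) - 16 ≡ 20. → (12, 20)
4P: (12, 20) + (21, 8). λ = (8 - 20)/(21 - 12) ≡ 11/9 mod 23. 9⁻¹ ≡ 18 (mod 23) since 9·18 = 162 ≡ 1, so λ ≡ 14.
  x = λ² - 12 - 21 = 196 - 33 ≡ 2; y = λ·(12 - 2) - 20 ≡ 5. → (2, 5)
5P: (2, 5) + (21, 8). λ = (8 - 5)/(21 - 2) ≡ 3/19 mod 23. 19⁻¹ ≡ 17 (mod 23), so λ ≡ 5.
  x = λ² - 2 - 21 = 25 - 23 ≡ 2; y = λ·(2 - 2) - 5 ≡ 18. → (2, 18)
6P: (2, 18) + (21, 8). λ = (8 - 18)/(21 - 2) ≡ 13/19 mod 23. 19⁻¹ ≡ 17 (mod 23) since 19·17 = 323 ≡ 1, so λ ≡ 14.
  x = λ² - 2 - 21 = 196 - 23 ≡ 12; y = λ·(2 - 12) - 18 ≡ 3. → (12, 3)
7P: (12, 3) + (21, 8). λ = (8 - 3)/(21 - 12) ≡ 5/9 mod 23. 9⁻¹ ≡ 18 (mod 23), so λ ≡ 21.
  x = λ² - 12 - 21 = 441 - 33 ≡ 17; y = λ·(12 - 17) - 3 ≡ 7. → (17, 7)
8P: (17, 7) + (21, 8). λ = (8 - 7)/(21 - 17) ≡ 1/4 mod 23. 4⁻¹ ≡ 6 (mod 23), so λ ≡ 6.
  x = λ² - 17 - 21 = 36 - 38 ≡ 21; y = λ·(17 - 21) - 7 ≡ 15. → (21, 15)
9P: (21, 15) + (21, 8): same x and y₁ ≡ -y₂, so the sum is ∞.
9P = ∞, so the order is 9.

9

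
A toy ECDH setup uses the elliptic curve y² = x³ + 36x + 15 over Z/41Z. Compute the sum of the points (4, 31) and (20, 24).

(26, 35)

(4, 31) + (20, 24). λ = (24 - 31)/(20 - 4) ≡ 34/16 mod 41. 16⁻¹ ≡ 18 (mod 41), so λ ≡ 38.
  x = λ² - 4 - 20 = 1444 - 24 ≡ 26; y = λ·(4 - 26) - 31 ≡ 35. → (26, 35)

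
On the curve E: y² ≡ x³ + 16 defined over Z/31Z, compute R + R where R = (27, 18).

tangent at (27, 18): λ = (3·27² + 0)/(2·18) ≡ 17/5. 5⁻¹ ≡ 25 (mod 31), so λ ≡ 17·25 ≡ 22.
  x = λ² - 27 - 27 = 484 - 54 ≡ 27; y = λ·(27 - 27) - 18 ≡ 13. → (27, 13)

(27, 13)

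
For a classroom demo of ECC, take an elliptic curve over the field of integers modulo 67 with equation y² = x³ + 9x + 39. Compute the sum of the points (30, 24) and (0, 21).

(30, 24) + (0, 21). λ = (21 - 24)/(0 - 30) ≡ 64/37 mod 67. 37⁻¹ ≡ 29 (mod 67) since 37·29 = 1073 ≡ 1, so λ ≡ 47.
  x = λ² - 30 - 0 = 2209 - 30 ≡ 35; y = λ·(30 - 35) - 24 ≡ 9. → (35, 9)

(35, 9)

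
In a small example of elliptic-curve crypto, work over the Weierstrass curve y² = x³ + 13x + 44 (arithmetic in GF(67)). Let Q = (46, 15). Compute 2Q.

tangent at (46, 15): λ = (3·46² + 13)/(2·15) ≡ 63/30. 30⁻¹ ≡ 38 (mod 67) since 30·38 = 1140 ≡ 1, so λ ≡ 63·38 ≡ 49.
  x = λ² - 46 - 46 = 2401 - 92 ≡ 31; y = λ·(46 - 31) - 15 ≡ 50. → (31, 50)

(31, 50)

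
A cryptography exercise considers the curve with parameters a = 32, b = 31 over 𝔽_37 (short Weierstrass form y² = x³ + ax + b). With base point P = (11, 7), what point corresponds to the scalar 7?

Double-and-add on 7 = (111)₂. Start with P = (11, 7) for the leading 1-bit.
double: tangent at (11, 7): λ = (3·11² + 32)/(2·7) ≡ 25/14. 14⁻¹ ≡ 8 (mod 37), so λ ≡ 25·8 ≡ 15.
  x = λ² - 11 - 11 = 225 - 22 ≡ 18; y = λ·(11 - 18) - 7 ≡ 36. → (18, 36)
add P: (18, 36) + (11, 7). λ = (7 - 36)/(11 - 18) ≡ 8/30 mod 37. 30⁻¹ ≡ 21 (mod 37), so λ ≡ 20.
  x = λ² - 18 - 11 = 400 - 29 ≡ 1; y = λ·(18 - 1) - 36 ≡ 8. → (1, 8)
double: tangent at (1, 8): λ = (3·1² + 32)/(2·8) ≡ 35/16. 16⁻¹ ≡ 7 (mod 37), so λ ≡ 35·7 ≡ 23.
  x = λ² - 1 - 1 = 529 - 2 ≡ 9; y = λ·(1 - 9) - 8 ≡ 30. → (9, 30)
add P: (9, 30) + (11, 7). λ = (7 - 30)/(11 - 9) ≡ 14/2 mod 37. 2⁻¹ ≡ 19 (mod 37) since 2·19 = 38 ≡ 1, so λ ≡ 7.
  x = λ² - 9 - 11 = 49 - 20 ≡ 29; y = λ·(9 - 29) - 30 ≡ 15. → (29, 15)

(29, 15)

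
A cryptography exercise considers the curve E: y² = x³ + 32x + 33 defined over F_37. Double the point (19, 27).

tangent at (19, 27): λ = (3·19² + 32)/(2·27) ≡ 5/17. 17⁻¹ ≡ 24 (mod 37), so λ ≡ 5·24 ≡ 9.
  x = λ² - 19 - 19 = 81 - 38 ≡ 6; y = λ·(19 - 6) - 27 ≡ 16. → (6, 16)

(6, 16)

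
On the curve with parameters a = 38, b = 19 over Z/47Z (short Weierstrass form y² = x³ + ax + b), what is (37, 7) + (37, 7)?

(36, 44)

tangent at (37, 7): λ = (3·37² + 38)/(2·7) ≡ 9/14. 14⁻¹ ≡ 37 (mod 47), so λ ≡ 9·37 ≡ 4.
  x = λ² - 37 - 37 = 16 - 74 ≡ 36; y = λ·(37 - 36) - 7 ≡ 44. → (36, 44)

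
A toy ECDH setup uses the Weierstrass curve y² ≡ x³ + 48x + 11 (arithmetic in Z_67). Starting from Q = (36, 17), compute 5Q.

(54, 2)

Double-and-add on 5 = (101)₂. Start with Q = (36, 17) for the leading 1-bit.
double: tangent at (36, 17): λ = (3·36² + 48)/(2·17) ≡ 50/34. 34⁻¹ ≡ 2 (mod 67), so λ ≡ 50·2 ≡ 33.
  x = λ² - 36 - 36 = 1089 - 72 ≡ 12; y = λ·(36 - 12) - 17 ≡ 38. → (12, 38)
double: tangent at (12, 38): λ = (3·12² + 48)/(2·38) ≡ 11/9. 9⁻¹ ≡ 15 (mod 67), so λ ≡ 11·15 ≡ 31.
  x = λ² - 12 - 12 = 961 - 24 ≡ 66; y = λ·(12 - 66) - 38 ≡ 30. → (66, 30)
add Q: (66, 30) + (36, 17). λ = (17 - 30)/(36 - 66) ≡ 54/37 mod 67. 37⁻¹ ≡ 29 (mod 67) since 37·29 = 1073 ≡ 1, so λ ≡ 25.
  x = λ² - 66 - 36 = 625 - 102 ≡ 54; y = λ·(66 - 54) - 30 ≡ 2. → (54, 2)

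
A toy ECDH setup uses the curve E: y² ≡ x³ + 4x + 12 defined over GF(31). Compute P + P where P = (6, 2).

(28, 2)

tangent at (6, 2): λ = (3·6² + 4)/(2·2) ≡ 19/4. 4⁻¹ ≡ 8 (mod 31), so λ ≡ 19·8 ≡ 28.
  x = λ² - 6 - 6 = 784 - 12 ≡ 28; y = λ·(6 - 28) - 2 ≡ 2. → (28, 2)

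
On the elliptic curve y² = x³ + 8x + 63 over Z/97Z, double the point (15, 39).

(70, 90)

tangent at (15, 39): λ = (3·15² + 8)/(2·39) ≡ 4/78. 78⁻¹ ≡ 51 (mod 97) since 78·51 = 3978 ≡ 1, so λ ≡ 4·51 ≡ 10.
  x = λ² - 15 - 15 = 100 - 30 ≡ 70; y = λ·(15 - 70) - 39 ≡ 90. → (70, 90)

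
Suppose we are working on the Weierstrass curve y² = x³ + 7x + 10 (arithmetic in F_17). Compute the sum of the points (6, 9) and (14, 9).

(6, 9) + (14, 9). λ = (9 - 9)/(14 - 6) ≡ 0/8 mod 17. 8⁻¹ ≡ 15 (mod 17) since 8·15 = 120 ≡ 1, so λ ≡ 0.
  x = λ² - 6 - 14 = 0 - 20 ≡ 14; y = λ·(6 - 14) - 9 ≡ 8. → (14, 8)

(14, 8)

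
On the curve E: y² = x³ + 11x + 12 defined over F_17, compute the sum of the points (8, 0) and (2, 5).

(8, 0) + (2, 5). λ = (5 - 0)/(2 - 8) ≡ 5/11 mod 17. 11⁻¹ ≡ 14 (mod 17) since 11·14 = 154 ≡ 1, so λ ≡ 2.
  x = λ² - 8 - 2 = 4 - 10 ≡ 11; y = λ·(8 - 11) - 0 ≡ 11. → (11, 11)

(11, 11)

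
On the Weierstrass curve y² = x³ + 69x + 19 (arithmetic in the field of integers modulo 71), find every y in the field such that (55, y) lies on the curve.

12, 59

x³ + 69x + 19 = 170189 ≡ 2 (mod 71).
Square roots of 2 mod 71: 12 and 59 (since 12² = 144 ≡ 2).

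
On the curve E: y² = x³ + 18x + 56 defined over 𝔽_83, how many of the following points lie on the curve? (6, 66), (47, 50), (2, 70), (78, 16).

(6, 66): 66² ≡ 40, rhs ≡ 48 → off.
(47, 50): 50² ≡ 10, rhs ≡ 62 → off.
(2, 70): 70² ≡ 3, rhs ≡ 17 → off.
(78, 16): 16² ≡ 7, rhs ≡ 7 → on.

1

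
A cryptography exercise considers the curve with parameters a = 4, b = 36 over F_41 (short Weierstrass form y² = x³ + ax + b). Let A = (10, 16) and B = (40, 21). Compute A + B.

(40, 20)

(10, 16) + (40, 21). λ = (21 - 16)/(40 - 10) ≡ 5/30 mod 41. 30⁻¹ ≡ 26 (mod 41), so λ ≡ 7.
  x = λ² - 10 - 40 = 49 - 50 ≡ 40; y = λ·(10 - 40) - 16 ≡ 20. → (40, 20)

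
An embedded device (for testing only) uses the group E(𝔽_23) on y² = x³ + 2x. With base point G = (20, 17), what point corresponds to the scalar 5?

(14, 14)

Double-and-add on 5 = (101)₂. Start with G = (20, 17) for the leading 1-bit.
double: tangent at (20, 17): λ = (3·20² + 2)/(2·17) ≡ 6/11. 11⁻¹ ≡ 21 (mod 23) since 11·21 = 231 ≡ 1, so λ ≡ 6·21 ≡ 11.
  x = λ² - 20 - 20 = 121 - 40 ≡ 12; y = λ·(20 - 12) - 17 ≡ 2. → (12, 2)
double: tangent at (12, 2): λ = (3·12² + 2)/(2·2) ≡ 20/4. 4⁻¹ ≡ 6 (mod 23) since 4·6 = 24 ≡ 1, so λ ≡ 20·6 ≡ 5.
  x = λ² - 12 - 12 = 25 - 24 ≡ 1; y = λ·(12 - 1) - 2 ≡ 7. → (1, 7)
add G: (1, 7) + (20, 17). λ = (17 - 7)/(20 - 1) ≡ 10/19 mod 23. 19⁻¹ ≡ 17 (mod 23) since 19·17 = 323 ≡ 1, so λ ≡ 9.
  x = λ² - 1 - 20 = 81 - 21 ≡ 14; y = λ·(1 - 14) - 7 ≡ 14. → (14, 14)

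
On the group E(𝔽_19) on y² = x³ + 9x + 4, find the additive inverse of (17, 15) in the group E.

-(17, 15) = (17, -15 mod 19) = (17, 4).

(17, 4)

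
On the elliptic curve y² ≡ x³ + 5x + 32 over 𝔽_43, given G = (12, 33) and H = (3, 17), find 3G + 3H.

(13, 12)

First 3G:
Repeated addition: build up to 3G.
2G: tangent at (12, 33): λ = (3·12² + 5)/(2·33) ≡ 7/23. 23⁻¹ ≡ 15 (mod 43), so λ ≡ 7·15 ≡ 19.
  x = λ² - 12 - 12 = 361 - 24 ≡ 36; y = λ·(12 - 36) - 33 ≡ 27. → (36, 27)
3G: (36, 27) + (12, 33). λ = (33 - 27)/(12 - 36) ≡ 6/19 mod 43. 19⁻¹ ≡ 34 (mod 43), so λ ≡ 32.
  x = λ² - 36 - 12 = 1024 - 48 ≡ 30; y = λ·(36 - 30) - 27 ≡ 36. → (30, 36)
3G = (30, 36).
Next 3H:
Repeated addition: build up to 3H.
2H: tangent at (3, 17): λ = (3·3² + 5)/(2·17) ≡ 32/34. 34⁻¹ ≡ 19 (mod 43) since 34·19 = 646 ≡ 1, so λ ≡ 32·19 ≡ 6.
  x = λ² - 3 - 3 = 36 - 6 ≡ 30; y = λ·(3 - 30) - 17 ≡ 36. → (30, 36)
3H: (30, 36) + (3, 17). λ = (17 - 36)/(3 - 30) ≡ 24/16 mod 43. 16⁻¹ ≡ 35 (mod 43) since 16·35 = 560 ≡ 1, so λ ≡ 23.
  x = λ² - 30 - 3 = 529 - 33 ≡ 23; y = λ·(30 - 23) - 36 ≡ 39. → (23, 39)
3H = (23, 39).
Finally 3G + 3H:
(30, 36) + (23, 39). λ = (39 - 36)/(23 - 30) ≡ 3/36 mod 43. 36⁻¹ ≡ 6 (mod 43) since 36·6 = 216 ≡ 1, so λ ≡ 18.
  x = λ² - 30 - 23 = 324 - 53 ≡ 13; y = λ·(30 - 13) - 36 ≡ 12. → (13, 12)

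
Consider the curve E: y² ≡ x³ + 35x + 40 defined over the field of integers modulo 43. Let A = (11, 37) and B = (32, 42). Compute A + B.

(14, 36)

(11, 37) + (32, 42). λ = (42 - 37)/(32 - 11) ≡ 5/21 mod 43. 21⁻¹ ≡ 41 (mod 43), so λ ≡ 33.
  x = λ² - 11 - 32 = 1089 - 43 ≡ 14; y = λ·(11 - 14) - 37 ≡ 36. → (14, 36)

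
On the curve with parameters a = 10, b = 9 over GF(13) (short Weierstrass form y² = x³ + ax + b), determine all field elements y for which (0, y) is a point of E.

x³ + 10x + 9 = 9 ≡ 9 (mod 13).
Square roots of 9 mod 13: 3 and 10 (since 3² = 9 ≡ 9).

3, 10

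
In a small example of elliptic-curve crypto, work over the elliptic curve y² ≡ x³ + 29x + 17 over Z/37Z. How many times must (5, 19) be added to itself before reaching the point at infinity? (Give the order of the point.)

2P: tangent at (5, 19): λ = (3·5² + 29)/(2·19) ≡ 30/1. 1⁻¹ ≡ 1 (mod 37), so λ ≡ 30·1 ≡ 30.
  x = λ² - 5 - 5 = 900 - 10 ≡ 2; y = λ·(5 - 2) - 19 ≡ 34. → (2, 34)
3P: (2, 34) + (5, 19). λ = (19 - 34)/(5 - 2) ≡ 22/3 mod 37. 3⁻¹ ≡ 25 (mod 37), so λ ≡ 32.
  x = λ² - 2 - 5 = 1024 - 7 ≡ 18; y = λ·(2 - 18) - 34 ≡ 9. → (18, 9)
4P: (18, 9) + (5, 19). λ = (19 - 9)/(5 - 18) ≡ 10/24 mod 37. 24⁻¹ ≡ 17 (mod 37), so λ ≡ 22.
  x = λ² - 18 - 5 = 484 - 23 ≡ 17; y = λ·(18 - 17) - 9 ≡ 13. → (17, 13)
5P: (17, 13) + (5, 19). λ = (19 - 13)/(5 - 17) ≡ 6/25 mod 37. 25⁻¹ ≡ 3 (mod 37), so λ ≡ 18.
  x = λ² - 17 - 5 = 324 - 22 ≡ 6; y = λ·(17 - 6) - 13 ≡ 0. → (6, 0)
6P: (6, 0) + (5, 19). λ = (19 - 0)/(5 - 6) ≡ 19/36 mod 37. 36⁻¹ ≡ 36 (mod 37) since 36·36 = 1296 ≡ 1, so λ ≡ 18.
  x = λ² - 6 - 5 = 324 - 11 ≡ 17; y = λ·(6 - 17) - 0 ≡ 24. → (17, 24)
7P: (17, 24) + (5, 19). λ = (19 - 24)/(5 - 17) ≡ 32/25 mod 37. 25⁻¹ ≡ 3 (mod 37), so λ ≡ 22.
  x = λ² - 17 - 5 = 484 - 22 ≡ 18; y = λ·(17 - 18) - 24 ≡ 28. → (18, 28)
8P: (18, 28) + (5, 19). λ = (19 - 28)/(5 - 18) ≡ 28/24 mod 37. 24⁻¹ ≡ 17 (mod 37) since 24·17 = 408 ≡ 1, so λ ≡ 32.
  x = λ² - 18 - 5 = 1024 - 23 ≡ 2; y = λ·(18 - 2) - 28 ≡ 3. → (2, 3)
9P: (2, 3) + (5, 19). λ = (19 - 3)/(5 - 2) ≡ 16/3 mod 37. 3⁻¹ ≡ 25 (mod 37) since 3·25 = 75 ≡ 1, so λ ≡ 30.
  x = λ² - 2 - 5 = 900 - 7 ≡ 5; y = λ·(2 - 5) - 3 ≡ 18. → (5, 18)
10P: (5, 18) + (5, 19): same x and y₁ ≡ -y₂, so the sum is the point at infinity.
10P = the point at infinity, so the order is 10.

10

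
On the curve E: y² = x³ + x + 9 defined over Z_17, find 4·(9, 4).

(4, 14)

Write P = (9, 4).
Double-and-add on 4 = (100)₂. Start with P = (9, 4) for the leading 1-bit.
double: tangent at (9, 4): λ = (3·9² + 1)/(2·4) ≡ 6/8. 8⁻¹ ≡ 15 (mod 17) since 8·15 = 120 ≡ 1, so λ ≡ 6·15 ≡ 5.
  x = λ² - 9 - 9 = 25 - 18 ≡ 7; y = λ·(9 - 7) - 4 ≡ 6. → (7, 6)
double: tangent at (7, 6): λ = (3·7² + 1)/(2·6) ≡ 12/12. 12⁻¹ ≡ 10 (mod 17) since 12·10 = 120 ≡ 1, so λ ≡ 12·10 ≡ 1.
  x = λ² - 7 - 7 = 1 - 14 ≡ 4; y = λ·(7 - 4) - 6 ≡ 14. → (4, 14)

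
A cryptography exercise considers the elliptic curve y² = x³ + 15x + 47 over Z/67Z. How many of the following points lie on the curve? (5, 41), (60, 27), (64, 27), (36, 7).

(5, 41): 41² ≡ 6, rhs ≡ 46 → off.
(60, 27): 27² ≡ 59, rhs ≡ 1 → off.
(64, 27): 27² ≡ 59, rhs ≡ 42 → off.
(36, 7): 7² ≡ 49, rhs ≡ 8 → off.

0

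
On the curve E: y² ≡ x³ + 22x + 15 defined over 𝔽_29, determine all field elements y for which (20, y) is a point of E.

4, 25

x³ + 22x + 15 = 8455 ≡ 16 (mod 29).
Square roots of 16 mod 29: 4 and 25 (since 4² = 16 ≡ 16).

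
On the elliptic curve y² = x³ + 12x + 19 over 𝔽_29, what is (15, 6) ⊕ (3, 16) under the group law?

(27, 4)

(15, 6) + (3, 16). λ = (16 - 6)/(3 - 15) ≡ 10/17 mod 29. 17⁻¹ ≡ 12 (mod 29), so λ ≡ 4.
  x = λ² - 15 - 3 = 16 - 18 ≡ 27; y = λ·(15 - 27) - 6 ≡ 4. → (27, 4)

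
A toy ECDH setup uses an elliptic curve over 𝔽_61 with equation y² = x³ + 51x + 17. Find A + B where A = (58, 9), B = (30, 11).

(20, 58)

(58, 9) + (30, 11). λ = (11 - 9)/(30 - 58) ≡ 2/33 mod 61. 33⁻¹ ≡ 37 (mod 61) since 33·37 = 1221 ≡ 1, so λ ≡ 13.
  x = λ² - 58 - 30 = 169 - 88 ≡ 20; y = λ·(58 - 20) - 9 ≡ 58. → (20, 58)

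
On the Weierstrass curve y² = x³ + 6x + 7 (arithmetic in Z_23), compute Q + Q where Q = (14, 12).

tangent at (14, 12): λ = (3·14² + 6)/(2·12) ≡ 19/1. 1⁻¹ ≡ 1 (mod 23), so λ ≡ 19·1 ≡ 19.
  x = λ² - 14 - 14 = 361 - 28 ≡ 11; y = λ·(14 - 11) - 12 ≡ 22. → (11, 22)

(11, 22)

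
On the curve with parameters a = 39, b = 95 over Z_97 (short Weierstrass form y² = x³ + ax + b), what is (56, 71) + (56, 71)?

tangent at (56, 71): λ = (3·56² + 39)/(2·71) ≡ 38/45. 45⁻¹ ≡ 69 (mod 97), so λ ≡ 38·69 ≡ 3.
  x = λ² - 56 - 56 = 9 - 112 ≡ 91; y = λ·(56 - 91) - 71 ≡ 18. → (91, 18)

(91, 18)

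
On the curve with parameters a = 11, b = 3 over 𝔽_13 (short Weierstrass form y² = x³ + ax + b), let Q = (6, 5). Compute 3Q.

(11, 5)

Repeated addition: build up to 3Q.
2Q: tangent at (6, 5): λ = (3·6² + 11)/(2·5) ≡ 2/10. 10⁻¹ ≡ 4 (mod 13) since 10·4 = 40 ≡ 1, so λ ≡ 2·4 ≡ 8.
  x = λ² - 6 - 6 = 64 - 12 ≡ 0; y = λ·(6 - 0) - 5 ≡ 4. → (0, 4)
3Q: (0, 4) + (6, 5). λ = (5 - 4)/(6 - 0) ≡ 1/6 mod 13. 6⁻¹ ≡ 11 (mod 13), so λ ≡ 11.
  x = λ² - 0 - 6 = 121 - 6 ≡ 11; y = λ·(0 - 11) - 4 ≡ 5. → (11, 5)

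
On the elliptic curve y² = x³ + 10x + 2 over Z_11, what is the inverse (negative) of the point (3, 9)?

(3, 2)

-(3, 9) = (3, -9 mod 11) = (3, 2).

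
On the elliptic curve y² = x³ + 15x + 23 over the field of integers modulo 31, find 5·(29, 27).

(21, 19)

Write P = (29, 27).
Repeated addition: build up to 5P.
2P: tangent at (29, 27): λ = (3·29² + 15)/(2·27) ≡ 27/23. 23⁻¹ ≡ 27 (mod 31), so λ ≡ 27·27 ≡ 16.
  x = λ² - 29 - 29 = 256 - 58 ≡ 12; y = λ·(29 - 12) - 27 ≡ 28. → (12, 28)
3P: (12, 28) + (29, 27). λ = (27 - 28)/(29 - 12) ≡ 30/17 mod 31. 17⁻¹ ≡ 11 (mod 31), so λ ≡ 20.
  x = λ² - 12 - 29 = 400 - 41 ≡ 18; y = λ·(12 - 18) - 28 ≡ 7. → (18, 7)
4P: (18, 7) + (29, 27). λ = (27 - 7)/(29 - 18) ≡ 20/11 mod 31. 11⁻¹ ≡ 17 (mod 31), so λ ≡ 30.
  x = λ² - 18 - 29 = 900 - 47 ≡ 16; y = λ·(18 - 16) - 7 ≡ 22. → (16, 22)
5P: (16, 22) + (29, 27). λ = (27 - 22)/(29 - 16) ≡ 5/13 mod 31. 13⁻¹ ≡ 12 (mod 31) since 13·12 = 156 ≡ 1, so λ ≡ 29.
  x = λ² - 16 - 29 = 841 - 45 ≡ 21; y = λ·(16 - 21) - 22 ≡ 19. → (21, 19)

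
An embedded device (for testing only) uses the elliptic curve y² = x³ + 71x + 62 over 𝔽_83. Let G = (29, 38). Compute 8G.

(17, 66)

Repeated addition: build up to 8G.
2G: tangent at (29, 38): λ = (3·29² + 71)/(2·38) ≡ 21/76. 76⁻¹ ≡ 71 (mod 83), so λ ≡ 21·71 ≡ 80.
  x = λ² - 29 - 29 = 6400 - 58 ≡ 34; y = λ·(29 - 34) - 38 ≡ 60. → (34, 60)
3G: (34, 60) + (29, 38). λ = (38 - 60)/(29 - 34) ≡ 61/78 mod 83. 78⁻¹ ≡ 33 (mod 83), so λ ≡ 21.
  x = λ² - 34 - 29 = 441 - 63 ≡ 46; y = λ·(34 - 46) - 60 ≡ 20. → (46, 20)
4G: (46, 20) + (29, 38). λ = (38 - 20)/(29 - 46) ≡ 18/66 mod 83. 66⁻¹ ≡ 39 (mod 83) since 66·39 = 2574 ≡ 1, so λ ≡ 38.
  x = λ² - 46 - 29 = 1444 - 75 ≡ 41; y = λ·(46 - 41) - 20 ≡ 4. → (41, 4)
5G: (41, 4) + (29, 38). λ = (38 - 4)/(29 - 41) ≡ 34/71 mod 83. 71⁻¹ ≡ 76 (mod 83), so λ ≡ 11.
  x = λ² - 41 - 29 = 121 - 70 ≡ 51; y = λ·(41 - 51) - 4 ≡ 52. → (51, 52)
6G: (51, 52) + (29, 38). λ = (38 - 52)/(29 - 51) ≡ 69/61 mod 83. 61⁻¹ ≡ 49 (mod 83), so λ ≡ 61.
  x = λ² - 51 - 29 = 3721 - 80 ≡ 72; y = λ·(51 - 72) - 52 ≡ 78. → (72, 78)
7G: (72, 78) + (29, 38). λ = (38 - 78)/(29 - 72) ≡ 43/40 mod 83. 40⁻¹ ≡ 27 (mod 83), so λ ≡ 82.
  x = λ² - 72 - 29 = 6724 - 101 ≡ 66; y = λ·(72 - 66) - 78 ≡ 82. → (66, 82)
8G: (66, 82) + (29, 38). λ = (38 - 82)/(29 - 66) ≡ 39/46 mod 83. 46⁻¹ ≡ 74 (mod 83), so λ ≡ 64.
  x = λ² - 66 - 29 = 4096 - 95 ≡ 17; y = λ·(66 - 17) - 82 ≡ 66. → (17, 66)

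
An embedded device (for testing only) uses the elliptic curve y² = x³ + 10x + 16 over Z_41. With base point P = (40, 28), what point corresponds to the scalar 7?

Double-and-add on 7 = (111)₂. Start with P = (40, 28) for the leading 1-bit.
double: tangent at (40, 28): λ = (3·40² + 10)/(2·28) ≡ 13/15. 15⁻¹ ≡ 11 (mod 41), so λ ≡ 13·11 ≡ 20.
  x = λ² - 40 - 40 = 400 - 80 ≡ 33; y = λ·(40 - 33) - 28 ≡ 30. → (33, 30)
add P: (33, 30) + (40, 28). λ = (28 - 30)/(40 - 33) ≡ 39/7 mod 41. 7⁻¹ ≡ 6 (mod 41) since 7·6 = 42 ≡ 1, so λ ≡ 29.
  x = λ² - 33 - 40 = 841 - 73 ≡ 30; y = λ·(33 - 30) - 30 ≡ 16. → (30, 16)
double: tangent at (30, 16): λ = (3·30² + 10)/(2·16) ≡ 4/32. 32⁻¹ ≡ 9 (mod 41) since 32·9 = 288 ≡ 1, so λ ≡ 4·9 ≡ 36.
  x = λ² - 30 - 30 = 1296 - 60 ≡ 6; y = λ·(30 - 6) - 16 ≡ 28. → (6, 28)
add P: (6, 28) + (40, 28). λ = (28 - 28)/(40 - 6) ≡ 0/34 mod 41. 34⁻¹ ≡ 35 (mod 41), so λ ≡ 0.
  x = λ² - 6 - 40 = 0 - 46 ≡ 36; y = λ·(6 - 36) - 28 ≡ 13. → (36, 13)

(36, 13)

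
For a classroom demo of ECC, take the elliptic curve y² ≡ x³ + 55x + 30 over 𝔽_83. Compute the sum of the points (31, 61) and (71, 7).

(32, 69)

(31, 61) + (71, 7). λ = (7 - 61)/(71 - 31) ≡ 29/40 mod 83. 40⁻¹ ≡ 27 (mod 83), so λ ≡ 36.
  x = λ² - 31 - 71 = 1296 - 102 ≡ 32; y = λ·(31 - 32) - 61 ≡ 69. → (32, 69)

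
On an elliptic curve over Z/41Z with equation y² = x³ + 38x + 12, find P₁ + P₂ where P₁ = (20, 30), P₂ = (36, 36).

(20, 30) + (36, 36). λ = (36 - 30)/(36 - 20) ≡ 6/16 mod 41. 16⁻¹ ≡ 18 (mod 41), so λ ≡ 26.
  x = λ² - 20 - 36 = 676 - 56 ≡ 5; y = λ·(20 - 5) - 30 ≡ 32. → (5, 32)

(5, 32)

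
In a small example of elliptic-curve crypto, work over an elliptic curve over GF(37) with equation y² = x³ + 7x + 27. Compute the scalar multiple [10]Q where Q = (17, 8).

Double-and-add on 10 = (1010)₂. Start with Q = (17, 8) for the leading 1-bit.
double: tangent at (17, 8): λ = (3·17² + 7)/(2·8) ≡ 23/16. 16⁻¹ ≡ 7 (mod 37), so λ ≡ 23·7 ≡ 13.
  x = λ² - 17 - 17 = 169 - 34 ≡ 24; y = λ·(17 - 24) - 8 ≡ 12. → (24, 12)
double: tangent at (24, 12): λ = (3·24² + 7)/(2·12) ≡ 33/24. 24⁻¹ ≡ 17 (mod 37) since 24·17 = 408 ≡ 1, so λ ≡ 33·17 ≡ 6.
  x = λ² - 24 - 24 = 36 - 48 ≡ 25; y = λ·(24 - 25) - 12 ≡ 19. → (25, 19)
add Q: (25, 19) + (17, 8). λ = (8 - 19)/(17 - 25) ≡ 26/29 mod 37. 29⁻¹ ≡ 23 (mod 37) since 29·23 = 667 ≡ 1, so λ ≡ 6.
  x = λ² - 25 - 17 = 36 - 42 ≡ 31; y = λ·(25 - 31) - 19 ≡ 19. → (31, 19)
double: tangent at (31, 19): λ = (3·31² + 7)/(2·19) ≡ 4/1. 1⁻¹ ≡ 1 (mod 37) since 1·1 = 1 ≡ 1, so λ ≡ 4·1 ≡ 4.
  x = λ² - 31 - 31 = 16 - 62 ≡ 28; y = λ·(31 - 28) - 19 ≡ 30. → (28, 30)

(28, 30)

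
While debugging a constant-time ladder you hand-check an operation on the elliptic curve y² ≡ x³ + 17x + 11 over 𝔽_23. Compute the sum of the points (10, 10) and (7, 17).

(14, 7)

(10, 10) + (7, 17). λ = (17 - 10)/(7 - 10) ≡ 7/20 mod 23. 20⁻¹ ≡ 15 (mod 23), so λ ≡ 13.
  x = λ² - 10 - 7 = 169 - 17 ≡ 14; y = λ·(10 - 14) - 10 ≡ 7. → (14, 7)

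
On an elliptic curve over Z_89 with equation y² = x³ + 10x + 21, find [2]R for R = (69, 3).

(76, 39)

tangent at (69, 3): λ = (3·69² + 10)/(2·3) ≡ 53/6. 6⁻¹ ≡ 15 (mod 89) since 6·15 = 90 ≡ 1, so λ ≡ 53·15 ≡ 83.
  x = λ² - 69 - 69 = 6889 - 138 ≡ 76; y = λ·(69 - 76) - 3 ≡ 39. → (76, 39)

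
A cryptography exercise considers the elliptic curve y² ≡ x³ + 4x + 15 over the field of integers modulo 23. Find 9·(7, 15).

(2, 10)

Write G = (7, 15).
Repeated addition: build up to 9G.
2G: tangent at (7, 15): λ = (3·7² + 4)/(2·15) ≡ 13/7. 7⁻¹ ≡ 10 (mod 23), so λ ≡ 13·10 ≡ 15.
  x = λ² - 7 - 7 = 225 - 14 ≡ 4; y = λ·(7 - 4) - 15 ≡ 7. → (4, 7)
3G: (4, 7) + (7, 15). λ = (15 - 7)/(7 - 4) ≡ 8/3 mod 23. 3⁻¹ ≡ 8 (mod 23), so λ ≡ 18.
  x = λ² - 4 - 7 = 324 - 11 ≡ 14; y = λ·(4 - 14) - 7 ≡ 20. → (14, 20)
4G: (14, 20) + (7, 15). λ = (15 - 20)/(7 - 14) ≡ 18/16 mod 23. 16⁻¹ ≡ 13 (mod 23), so λ ≡ 4.
  x = λ² - 14 - 7 = 16 - 21 ≡ 18; y = λ·(14 - 18) - 20 ≡ 10. → (18, 10)
5G: (18, 10) + (7, 15). λ = (15 - 10)/(7 - 18) ≡ 5/12 mod 23. 12⁻¹ ≡ 2 (mod 23), so λ ≡ 10.
  x = λ² - 18 - 7 = 100 - 25 ≡ 6; y = λ·(18 - 6) - 10 ≡ 18. → (6, 18)
6G: (6, 18) + (7, 15). λ = (15 - 18)/(7 - 6) ≡ 20/1 mod 23. 1⁻¹ ≡ 1 (mod 23) since 1·1 = 1 ≡ 1, so λ ≡ 20.
  x = λ² - 6 - 7 = 400 - 13 ≡ 19; y = λ·(6 - 19) - 18 ≡ 21. → (19, 21)
7G: (19, 21) + (7, 15). λ = (15 - 21)/(7 - 19) ≡ 17/11 mod 23. 11⁻¹ ≡ 21 (mod 23), so λ ≡ 12.
  x = λ² - 19 - 7 = 144 - 26 ≡ 3; y = λ·(19 - 3) - 21 ≡ 10. → (3, 10)
8G: (3, 10) + (7, 15). λ = (15 - 10)/(7 - 3) ≡ 5/4 mod 23. 4⁻¹ ≡ 6 (mod 23), so λ ≡ 7.
  x = λ² - 3 - 7 = 49 - 10 ≡ 16; y = λ·(3 - 16) - 10 ≡ 14. → (16, 14)
9G: (16, 14) + (7, 15). λ = (15 - 14)/(7 - 16) ≡ 1/14 mod 23. 14⁻¹ ≡ 5 (mod 23), so λ ≡ 5.
  x = λ² - 16 - 7 = 25 - 23 ≡ 2; y = λ·(16 - 2) - 14 ≡ 10. → (2, 10)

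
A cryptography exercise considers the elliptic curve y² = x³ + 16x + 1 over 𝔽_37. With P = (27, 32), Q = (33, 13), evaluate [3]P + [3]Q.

First 3P:
Repeated addition: build up to 3P.
2P: tangent at (27, 32): λ = (3·27² + 16)/(2·32) ≡ 20/27. 27⁻¹ ≡ 11 (mod 37) since 27·11 = 297 ≡ 1, so λ ≡ 20·11 ≡ 35.
  x = λ² - 27 - 27 = 1225 - 54 ≡ 24; y = λ·(27 - 24) - 32 ≡ 36. → (24, 36)
3P: (24, 36) + (27, 32). λ = (32 - 36)/(27 - 24) ≡ 33/3 mod 37. 3⁻¹ ≡ 25 (mod 37), so λ ≡ 11.
  x = λ² - 24 - 27 = 121 - 51 ≡ 33; y = λ·(24 - 33) - 36 ≡ 13. → (33, 13)
3P = (33, 13).
Next 3Q:
Repeated addition: build up to 3Q.
2Q: tangent at (33, 13): λ = (3·33² + 16)/(2·13) ≡ 27/26. 26⁻¹ ≡ 10 (mod 37) since 26·10 = 260 ≡ 1, so λ ≡ 27·10 ≡ 11.
  x = λ² - 33 - 33 = 121 - 66 ≡ 18; y = λ·(33 - 18) - 13 ≡ 4. → (18, 4)
3Q: (18, 4) + (33, 13). λ = (13 - 4)/(33 - 18) ≡ 9/15 mod 37. 15⁻¹ ≡ 5 (mod 37) since 15·5 = 75 ≡ 1, so λ ≡ 8.
  x = λ² - 18 - 33 = 64 - 51 ≡ 13; y = λ·(18 - 13) - 4 ≡ 36. → (13, 36)
3Q = (13, 36).
Finally 3P + 3Q:
(33, 13) + (13, 36). λ = (36 - 13)/(13 - 33) ≡ 23/17 mod 37. 17⁻¹ ≡ 24 (mod 37) since 17·24 = 408 ≡ 1, so λ ≡ 34.
  x = λ² - 33 - 13 = 1156 - 46 ≡ 0; y = λ·(33 - 0) - 13 ≡ 36. → (0, 36)

(0, 36)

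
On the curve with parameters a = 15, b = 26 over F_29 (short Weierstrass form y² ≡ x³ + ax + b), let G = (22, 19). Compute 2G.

(19, 6)

tangent at (22, 19): λ = (3·22² + 15)/(2·19) ≡ 17/9. 9⁻¹ ≡ 13 (mod 29) since 9·13 = 117 ≡ 1, so λ ≡ 17·13 ≡ 18.
  x = λ² - 22 - 22 = 324 - 44 ≡ 19; y = λ·(22 - 19) - 19 ≡ 6. → (19, 6)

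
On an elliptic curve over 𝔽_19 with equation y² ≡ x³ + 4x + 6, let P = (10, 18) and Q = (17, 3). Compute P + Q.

(10, 18) + (17, 3). λ = (3 - 18)/(17 - 10) ≡ 4/7 mod 19. 7⁻¹ ≡ 11 (mod 19) since 7·11 = 77 ≡ 1, so λ ≡ 6.
  x = λ² - 10 - 17 = 36 - 27 ≡ 9; y = λ·(10 - 9) - 18 ≡ 7. → (9, 7)

(9, 7)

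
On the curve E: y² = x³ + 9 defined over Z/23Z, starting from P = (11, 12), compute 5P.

Double-and-add on 5 = (101)₂. Start with P = (11, 12) for the leading 1-bit.
double: tangent at (11, 12): λ = (3·11² + 0)/(2·12) ≡ 18/1. 1⁻¹ ≡ 1 (mod 23), so λ ≡ 18·1 ≡ 18.
  x = λ² - 11 - 11 = 324 - 22 ≡ 3; y = λ·(11 - 3) - 12 ≡ 17. → (3, 17)
double: tangent at (3, 17): λ = (3·3² + 0)/(2·17) ≡ 4/11. 11⁻¹ ≡ 21 (mod 23), so λ ≡ 4·21 ≡ 15.
  x = λ² - 3 - 3 = 225 - 6 ≡ 12; y = λ·(3 - 12) - 17 ≡ 9. → (12, 9)
add P: (12, 9) + (11, 12). λ = (12 - 9)/(11 - 12) ≡ 3/22 mod 23. 22⁻¹ ≡ 22 (mod 23) since 22·22 = 484 ≡ 1, so λ ≡ 20.
  x = λ² - 12 - 11 = 400 - 23 ≡ 9; y = λ·(12 - 9) - 9 ≡ 5. → (9, 5)

(9, 5)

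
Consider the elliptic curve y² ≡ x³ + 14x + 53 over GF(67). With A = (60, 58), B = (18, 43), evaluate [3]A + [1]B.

First 3A:
Repeated addition: build up to 3A.
2A: tangent at (60, 58): λ = (3·60² + 14)/(2·58) ≡ 27/49. 49⁻¹ ≡ 26 (mod 67) since 49·26 = 1274 ≡ 1, so λ ≡ 27·26 ≡ 32.
  x = λ² - 60 - 60 = 1024 - 120 ≡ 33; y = λ·(60 - 33) - 58 ≡ 2. → (33, 2)
3A: (33, 2) + (60, 58). λ = (58 - 2)/(60 - 33) ≡ 56/27 mod 67. 27⁻¹ ≡ 5 (mod 67) since 27·5 = 135 ≡ 1, so λ ≡ 12.
  x = λ² - 33 - 60 = 144 - 93 ≡ 51; y = λ·(33 - 51) - 2 ≡ 50. → (51, 50)
3A = (51, 50).
Finally 3A + B:
(51, 50) + (18, 43). λ = (43 - 50)/(18 - 51) ≡ 60/34 mod 67. 34⁻¹ ≡ 2 (mod 67), so λ ≡ 53.
  x = λ² - 51 - 18 = 2809 - 69 ≡ 60; y = λ·(51 - 60) - 50 ≡ 9. → (60, 9)

(60, 9)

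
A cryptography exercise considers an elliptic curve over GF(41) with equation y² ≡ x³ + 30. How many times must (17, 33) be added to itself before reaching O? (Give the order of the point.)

6

2P: tangent at (17, 33): λ = (3·17² + 0)/(2·33) ≡ 6/25. 25⁻¹ ≡ 23 (mod 41), so λ ≡ 6·23 ≡ 15.
  x = λ² - 17 - 17 = 225 - 34 ≡ 27; y = λ·(17 - 27) - 33 ≡ 22. → (27, 22)
3P: (27, 22) + (17, 33). λ = (33 - 22)/(17 - 27) ≡ 11/31 mod 41. 31⁻¹ ≡ 4 (mod 41), so λ ≡ 3.
  x = λ² - 27 - 17 = 9 - 44 ≡ 6; y = λ·(27 - 6) - 22 ≡ 0. → (6, 0)
4P: (6, 0) + (17, 33). λ = (33 - 0)/(17 - 6) ≡ 33/11 mod 41. 11⁻¹ ≡ 15 (mod 41) since 11·15 = 165 ≡ 1, so λ ≡ 3.
  x = λ² - 6 - 17 = 9 - 23 ≡ 27; y = λ·(6 - 27) - 0 ≡ 19. → (27, 19)
5P: (27, 19) + (17, 33). λ = (33 - 19)/(17 - 27) ≡ 14/31 mod 41. 31⁻¹ ≡ 4 (mod 41) since 31·4 = 124 ≡ 1, so λ ≡ 15.
  x = λ² - 27 - 17 = 225 - 44 ≡ 17; y = λ·(27 - 17) - 19 ≡ 8. → (17, 8)
6P: (17, 8) + (17, 33): same x and y₁ ≡ -y₂, so the sum is O.
6P = O, so the order is 6.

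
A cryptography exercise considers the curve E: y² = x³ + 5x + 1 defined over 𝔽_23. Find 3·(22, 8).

Write G = (22, 8).
Repeated addition: build up to 3G.
2G: tangent at (22, 8): λ = (3·22² + 5)/(2·8) ≡ 8/16. 16⁻¹ ≡ 13 (mod 23), so λ ≡ 8·13 ≡ 12.
  x = λ² - 22 - 22 = 144 - 44 ≡ 8; y = λ·(22 - 8) - 8 ≡ 22. → (8, 22)
3G: (8, 22) + (22, 8). λ = (8 - 22)/(22 - 8) ≡ 9/14 mod 23. 14⁻¹ ≡ 5 (mod 23) since 14·5 = 70 ≡ 1, so λ ≡ 22.
  x = λ² - 8 - 22 = 484 - 30 ≡ 17; y = λ·(8 - 17) - 22 ≡ 10. → (17, 10)

(17, 10)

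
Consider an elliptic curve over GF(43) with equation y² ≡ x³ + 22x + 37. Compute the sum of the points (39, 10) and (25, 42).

(36, 20)

(39, 10) + (25, 42). λ = (42 - 10)/(25 - 39) ≡ 32/29 mod 43. 29⁻¹ ≡ 3 (mod 43), so λ ≡ 10.
  x = λ² - 39 - 25 = 100 - 64 ≡ 36; y = λ·(39 - 36) - 10 ≡ 20. → (36, 20)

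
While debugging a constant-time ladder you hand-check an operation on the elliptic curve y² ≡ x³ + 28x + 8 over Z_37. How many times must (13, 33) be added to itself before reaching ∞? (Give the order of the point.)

8

2P: tangent at (13, 33): λ = (3·13² + 28)/(2·33) ≡ 17/29. 29⁻¹ ≡ 23 (mod 37), so λ ≡ 17·23 ≡ 21.
  x = λ² - 13 - 13 = 441 - 26 ≡ 8; y = λ·(13 - 8) - 33 ≡ 35. → (8, 35)
3P: (8, 35) + (13, 33). λ = (33 - 35)/(13 - 8) ≡ 35/5 mod 37. 5⁻¹ ≡ 15 (mod 37), so λ ≡ 7.
  x = λ² - 8 - 13 = 49 - 21 ≡ 28; y = λ·(8 - 28) - 35 ≡ 10. → (28, 10)
4P: (28, 10) + (13, 33). λ = (33 - 10)/(13 - 28) ≡ 23/22 mod 37. 22⁻¹ ≡ 32 (mod 37) since 22·32 = 704 ≡ 1, so λ ≡ 33.
  x = λ² - 28 - 13 = 1089 - 41 ≡ 12; y = λ·(28 - 12) - 10 ≡ 0. → (12, 0)
5P: (12, 0) + (13, 33). λ = (33 - 0)/(13 - 12) ≡ 33/1 mod 37. 1⁻¹ ≡ 1 (mod 37) since 1·1 = 1 ≡ 1, so λ ≡ 33.
  x = λ² - 12 - 13 = 1089 - 25 ≡ 28; y = λ·(12 - 28) - 0 ≡ 27. → (28, 27)
6P: (28, 27) + (13, 33). λ = (33 - 27)/(13 - 28) ≡ 6/22 mod 37. 22⁻¹ ≡ 32 (mod 37) since 22·32 = 704 ≡ 1, so λ ≡ 7.
  x = λ² - 28 - 13 = 49 - 41 ≡ 8; y = λ·(28 - 8) - 27 ≡ 2. → (8, 2)
7P: (8, 2) + (13, 33). λ = (33 - 2)/(13 - 8) ≡ 31/5 mod 37. 5⁻¹ ≡ 15 (mod 37), so λ ≡ 21.
  x = λ² - 8 - 13 = 441 - 21 ≡ 13; y = λ·(8 - 13) - 2 ≡ 4. → (13, 4)
8P: (13, 4) + (13, 33): same x and y₁ ≡ -y₂, so the sum is ∞.
8P = ∞, so the order is 8.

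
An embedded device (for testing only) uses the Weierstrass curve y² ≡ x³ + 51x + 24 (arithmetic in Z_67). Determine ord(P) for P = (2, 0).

2P: (2, 0) + (2, 0): same x and y₁ ≡ -y₂, so the sum is ∞.
2P = ∞, so the order is 2.

2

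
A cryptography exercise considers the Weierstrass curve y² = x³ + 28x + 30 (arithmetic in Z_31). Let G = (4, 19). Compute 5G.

Double-and-add on 5 = (101)₂. Start with G = (4, 19) for the leading 1-bit.
double: tangent at (4, 19): λ = (3·4² + 28)/(2·19) ≡ 14/7. 7⁻¹ ≡ 9 (mod 31), so λ ≡ 14·9 ≡ 2.
  x = λ² - 4 - 4 = 4 - 8 ≡ 27; y = λ·(4 - 27) - 19 ≡ 28. → (27, 28)
double: tangent at (27, 28): λ = (3·27² + 28)/(2·28) ≡ 14/25. 25⁻¹ ≡ 5 (mod 31), so λ ≡ 14·5 ≡ 8.
  x = λ² - 27 - 27 = 64 - 54 ≡ 10; y = λ·(27 - 10) - 28 ≡ 15. → (10, 15)
add G: (10, 15) + (4, 19). λ = (19 - 15)/(4 - 10) ≡ 4/25 mod 31. 25⁻¹ ≡ 5 (mod 31), so λ ≡ 20.
  x = λ² - 10 - 4 = 400 - 14 ≡ 14; y = λ·(10 - 14) - 15 ≡ 29. → (14, 29)

(14, 29)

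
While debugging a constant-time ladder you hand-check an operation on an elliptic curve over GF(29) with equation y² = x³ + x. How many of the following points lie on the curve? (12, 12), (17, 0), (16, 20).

2

(12, 12): 12² ≡ 28, rhs ≡ 0 → off.
(17, 0): 0² ≡ 0, rhs ≡ 0 → on.
(16, 20): 20² ≡ 23, rhs ≡ 23 → on.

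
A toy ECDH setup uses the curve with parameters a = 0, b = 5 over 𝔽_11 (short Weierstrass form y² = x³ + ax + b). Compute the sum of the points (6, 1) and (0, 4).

(8, 0)

(6, 1) + (0, 4). λ = (4 - 1)/(0 - 6) ≡ 3/5 mod 11. 5⁻¹ ≡ 9 (mod 11), so λ ≡ 5.
  x = λ² - 6 - 0 = 25 - 6 ≡ 8; y = λ·(6 - 8) - 1 ≡ 0. → (8, 0)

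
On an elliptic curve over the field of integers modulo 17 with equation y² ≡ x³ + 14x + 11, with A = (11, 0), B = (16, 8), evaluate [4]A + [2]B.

(2, 9)

First 4A:
Repeated addition: build up to 4A.
2A: (11, 0) + (11, 0): same x and y₁ ≡ -y₂, so the sum is the point at infinity.
3A: the point at infinity + (11, 0) = (11, 0) (identity).
4A: (11, 0) + (11, 0): same x and y₁ ≡ -y₂, so the sum is the point at infinity.
4A = the point at infinity.
Next 2B:
Repeated addition: build up to 2B.
2B: tangent at (16, 8): λ = (3·16² + 14)/(2·8) ≡ 0/16. 16⁻¹ ≡ 16 (mod 17), so λ ≡ 0·16 ≡ 0.
  x = λ² - 16 - 16 = 0 - 32 ≡ 2; y = λ·(16 - 2) - 8 ≡ 9. → (2, 9)
2B = (2, 9).
Finally 4A + 2B:
the point at infinity + (2, 9) = (2, 9) (identity).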